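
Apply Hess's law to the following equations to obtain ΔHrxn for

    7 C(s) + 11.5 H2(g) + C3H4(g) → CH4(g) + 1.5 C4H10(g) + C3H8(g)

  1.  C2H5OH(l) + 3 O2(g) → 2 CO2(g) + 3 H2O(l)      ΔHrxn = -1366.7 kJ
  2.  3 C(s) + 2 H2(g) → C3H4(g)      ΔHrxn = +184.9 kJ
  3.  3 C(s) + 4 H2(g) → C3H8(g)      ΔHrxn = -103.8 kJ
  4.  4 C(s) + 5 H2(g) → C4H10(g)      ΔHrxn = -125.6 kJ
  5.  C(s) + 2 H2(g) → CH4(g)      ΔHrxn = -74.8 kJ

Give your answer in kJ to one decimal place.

eq. 1: not needed (O2(g) appears nowhere else).
eq. 2 reversed (C3H4(g) must end up as a reactant): -184.9 kJ
eq. 3 as written (C3H8(g) already on the product side): -103.8 kJ
eq. 4 × 3/2 (×3/2 to match 3/2 C4H10(g) in the target): (3/2)·(-125.6) = -188.4 kJ
eq. 5 as written (CH4(g) already on the product side): -74.8 kJ
ΔHrxn = (-184.9) + (-103.8) + (-188.4) + (-74.8) = -551.9 kJ

ΔHrxn = -551.9 kJ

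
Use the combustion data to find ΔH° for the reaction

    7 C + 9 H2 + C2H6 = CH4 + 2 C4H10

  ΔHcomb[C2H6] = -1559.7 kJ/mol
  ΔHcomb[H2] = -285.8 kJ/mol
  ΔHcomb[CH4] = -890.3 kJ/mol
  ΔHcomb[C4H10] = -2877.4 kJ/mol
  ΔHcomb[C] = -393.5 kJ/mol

Using ΔH = Σ nΔHc°(reactants) − Σ nΔHc°(products):
= [7·(-393.5) + 9·(-285.8) + 1·(-1559.7)] − [1·(-890.3) + 2·(-2877.4)]
= -241.3 kJ/mol

ΔH° = -241.3 kJ/mol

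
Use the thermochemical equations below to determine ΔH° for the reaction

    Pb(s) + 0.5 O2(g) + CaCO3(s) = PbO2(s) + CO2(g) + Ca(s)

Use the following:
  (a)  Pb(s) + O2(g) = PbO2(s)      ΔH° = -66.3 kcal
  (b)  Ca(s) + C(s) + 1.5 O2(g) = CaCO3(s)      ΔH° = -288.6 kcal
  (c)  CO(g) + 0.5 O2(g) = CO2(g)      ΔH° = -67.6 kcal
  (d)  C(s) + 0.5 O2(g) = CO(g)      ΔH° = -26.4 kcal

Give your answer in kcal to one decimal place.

ΔH° = 128.3 kcal

(a) as written (PbO2(s) already on the product side): -66.3 kcal
(b) reversed (reverse to put CaCO3(s) on the reactant side): +288.6 kcal
(c) as written (CO2(g) already on the product side): -67.6 kcal
(d) as written: -26.4 kcal
Since enthalpy is a state function, ΔH° = (1)·(-66.3) + (-1)·(-288.6) + (1)·(-67.6) + (1)·(-26.4) = 128.3 kcal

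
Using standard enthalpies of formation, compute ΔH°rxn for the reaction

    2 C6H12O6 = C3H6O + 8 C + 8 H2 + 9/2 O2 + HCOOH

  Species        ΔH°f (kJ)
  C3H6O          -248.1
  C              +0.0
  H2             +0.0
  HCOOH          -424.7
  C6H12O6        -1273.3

Products: 1·(-248.1) + 8·(+0.0) + 8·(+0.0) + 9/2·(+0.0) + 1·(-424.7) = -672.8
Reactants: 2·(-1273.3) = -2546.6
ΔH°rxn = (-672.8) − (-2546.6) = 1873.8 kJ

ΔH°rxn = 1873.8 kJ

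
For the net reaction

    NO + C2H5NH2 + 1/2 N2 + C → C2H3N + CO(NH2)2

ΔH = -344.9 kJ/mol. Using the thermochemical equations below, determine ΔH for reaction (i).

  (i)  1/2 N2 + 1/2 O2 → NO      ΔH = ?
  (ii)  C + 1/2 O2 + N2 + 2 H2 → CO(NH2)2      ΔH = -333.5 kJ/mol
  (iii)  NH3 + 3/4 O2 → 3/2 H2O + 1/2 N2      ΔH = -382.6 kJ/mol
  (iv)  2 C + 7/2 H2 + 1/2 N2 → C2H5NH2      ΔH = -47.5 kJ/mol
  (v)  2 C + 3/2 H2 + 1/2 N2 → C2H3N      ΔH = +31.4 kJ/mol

ΔH = 90.3 kJ/mol

(i) reversed: contributes −x
(ii) as written: -333.5 kJ/mol
(iii): not needed.
(iv) reversed: +47.5 kJ/mol
(v) as written: +31.4 kJ/mol
-344.9 = (-333.5) + (+47.5) + (+31.4) − x
x = (-344.9 − (-254.6)) / (-1) = 90.3 kJ/mol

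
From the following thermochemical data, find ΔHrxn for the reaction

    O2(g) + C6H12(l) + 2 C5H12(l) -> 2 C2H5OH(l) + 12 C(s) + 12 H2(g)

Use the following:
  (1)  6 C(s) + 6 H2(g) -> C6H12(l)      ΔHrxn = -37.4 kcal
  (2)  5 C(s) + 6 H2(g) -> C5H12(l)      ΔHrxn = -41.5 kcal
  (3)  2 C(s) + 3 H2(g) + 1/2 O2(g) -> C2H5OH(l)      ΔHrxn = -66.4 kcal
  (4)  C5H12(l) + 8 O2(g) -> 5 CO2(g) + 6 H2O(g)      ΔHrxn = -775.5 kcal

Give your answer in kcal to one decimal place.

ΔHrxn = -12.4 kcal

(1) reversed (reverse to put C6H12(l) on the reactant side): +37.4 kcal
(2) reversed and × 2: (-2)·(-41.5) = +83.0 kcal
(3) × 2 (×2 to match 2 C2H5OH(l) in the target): (2)·(-66.4) = -132.8 kcal
(4): not needed (H2O(g) appears nowhere else).
ΔHrxn = (+37.4) + (+83.0) + (-132.8) = -12.4 kcal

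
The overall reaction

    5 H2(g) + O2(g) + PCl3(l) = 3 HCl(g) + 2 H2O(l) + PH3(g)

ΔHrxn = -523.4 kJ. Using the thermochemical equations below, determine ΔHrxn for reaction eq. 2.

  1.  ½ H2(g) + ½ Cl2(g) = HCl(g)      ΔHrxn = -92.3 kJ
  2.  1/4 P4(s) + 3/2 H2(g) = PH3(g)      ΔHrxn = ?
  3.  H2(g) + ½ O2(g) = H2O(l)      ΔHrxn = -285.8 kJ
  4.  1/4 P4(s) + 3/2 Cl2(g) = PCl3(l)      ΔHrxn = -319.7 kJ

ΔHrxn = 5.4 kJ

eq. 1 × 3 (×3 to match 3 HCl(g) in the target): (3)·(-92.3) = -276.9 kJ
eq. 2 as written (PH3(g) already on the product side): contributes x
eq. 3 × 2 (scale by 2 for the 2 H2O(l)): (2)·(-285.8) = -571.6 kJ
eq. 4 reversed (reverse to put PCl3(l) on the reactant side): +319.7 kJ
-523.4 = (-276.9) + (-571.6) + (+319.7) + x
x = (-523.4 − (-528.8)) / (1) = 5.4 kJ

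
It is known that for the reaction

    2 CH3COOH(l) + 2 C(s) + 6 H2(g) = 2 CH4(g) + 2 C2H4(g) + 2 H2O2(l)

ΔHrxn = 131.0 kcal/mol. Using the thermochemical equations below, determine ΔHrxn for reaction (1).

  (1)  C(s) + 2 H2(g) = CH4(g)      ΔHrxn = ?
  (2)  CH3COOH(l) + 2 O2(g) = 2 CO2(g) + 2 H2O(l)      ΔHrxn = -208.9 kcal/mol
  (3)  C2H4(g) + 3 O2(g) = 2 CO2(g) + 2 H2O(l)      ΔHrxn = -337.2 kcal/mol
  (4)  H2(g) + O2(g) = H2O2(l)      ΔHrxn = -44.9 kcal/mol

(1) × 2: contributes 2·x
(2) × 2: (2)·(-208.9) = -417.8 kcal/mol
(3) reversed and × 2: (-2)·(-337.2) = +674.4 kcal/mol
(4) × 2: (2)·(-44.9) = -89.8 kcal/mol
+131.0 = (-417.8) + (+674.4) + (-89.8) + 2·x
x = (+131.0 − (+166.8)) / (2) = -17.9 kcal/mol

ΔHrxn = -17.9 kcal/mol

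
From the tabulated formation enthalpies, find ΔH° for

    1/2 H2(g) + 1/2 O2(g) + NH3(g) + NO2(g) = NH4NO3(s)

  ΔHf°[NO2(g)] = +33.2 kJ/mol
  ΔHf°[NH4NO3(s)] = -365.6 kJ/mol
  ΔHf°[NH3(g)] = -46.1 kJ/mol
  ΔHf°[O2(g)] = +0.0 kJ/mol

Products: 1·(-365.6) = -365.6
Reactants: 1/2·(+0.0) + 1/2·(+0.0) + 1·(-46.1) + 1·(+33.2) = -12.9
ΔH° = (-365.6) − (-12.9) = -352.7 kJ/mol

ΔH° = -352.7 kJ/mol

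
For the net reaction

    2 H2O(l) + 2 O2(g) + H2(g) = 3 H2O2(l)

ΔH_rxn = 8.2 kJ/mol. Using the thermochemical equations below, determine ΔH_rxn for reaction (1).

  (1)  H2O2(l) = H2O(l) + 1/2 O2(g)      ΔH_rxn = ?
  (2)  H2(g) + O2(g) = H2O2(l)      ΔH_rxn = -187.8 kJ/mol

ΔH_rxn = -98.0 kJ/mol

(1) reversed and × 2 (H2O(l) must end up as a reactant; scale by 2 for the 2 H2O(l)): contributes −2·x
(2) as written (H2(g) already on the reactant side): -187.8 kJ/mol
+8.2 = (-187.8) − 2·x
x = (+8.2 − (-187.8)) / (-2) = -98.0 kJ/mol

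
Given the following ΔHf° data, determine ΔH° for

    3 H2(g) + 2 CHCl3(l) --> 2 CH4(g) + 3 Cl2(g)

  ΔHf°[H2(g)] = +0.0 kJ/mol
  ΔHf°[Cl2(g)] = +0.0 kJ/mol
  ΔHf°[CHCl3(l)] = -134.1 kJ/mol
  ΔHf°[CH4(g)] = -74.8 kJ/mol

Products: 2·(-74.8) + 3·(+0.0) = -149.6
Reactants: 3·(+0.0) + 2·(-134.1) = -268.2
ΔH° = (-149.6) − (-268.2) = 118.6 kJ/mol

ΔH° = 118.6 kJ/mol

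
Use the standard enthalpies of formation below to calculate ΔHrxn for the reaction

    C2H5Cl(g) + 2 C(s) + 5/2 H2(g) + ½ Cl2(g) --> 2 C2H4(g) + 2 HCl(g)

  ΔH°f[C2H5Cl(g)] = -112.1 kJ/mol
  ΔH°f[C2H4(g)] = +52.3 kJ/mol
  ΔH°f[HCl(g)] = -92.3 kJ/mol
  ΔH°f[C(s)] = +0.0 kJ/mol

Products: 2·(+52.3) + 2·(-92.3) = -80.0
Reactants: 1·(-112.1) + 2·(+0.0) + 5/2·(+0.0) + 1/2·(+0.0) = -112.1
ΔHrxn = (-80.0) − (-112.1) = 32.1 kJ/mol

ΔHrxn = 32.1 kJ/mol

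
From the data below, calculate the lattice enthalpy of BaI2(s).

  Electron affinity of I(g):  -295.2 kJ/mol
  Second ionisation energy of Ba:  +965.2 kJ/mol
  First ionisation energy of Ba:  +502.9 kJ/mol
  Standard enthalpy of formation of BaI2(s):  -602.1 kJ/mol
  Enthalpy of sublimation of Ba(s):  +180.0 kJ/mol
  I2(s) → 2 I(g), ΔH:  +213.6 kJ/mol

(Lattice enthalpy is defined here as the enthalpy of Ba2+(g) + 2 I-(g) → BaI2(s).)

U = -1873.4 kJ/mol

ΔHf° = 1·ΔHsub + 1·(ΣIE) + 1·D(I2) + 2·EA + U
-602.1 = 1·(+180.0) + 1·(+1468.1) + 1·(+213.6) + 2·(-295.2) + U
U = -602.1 − (+1271.3) = -1873.4 kJ/mol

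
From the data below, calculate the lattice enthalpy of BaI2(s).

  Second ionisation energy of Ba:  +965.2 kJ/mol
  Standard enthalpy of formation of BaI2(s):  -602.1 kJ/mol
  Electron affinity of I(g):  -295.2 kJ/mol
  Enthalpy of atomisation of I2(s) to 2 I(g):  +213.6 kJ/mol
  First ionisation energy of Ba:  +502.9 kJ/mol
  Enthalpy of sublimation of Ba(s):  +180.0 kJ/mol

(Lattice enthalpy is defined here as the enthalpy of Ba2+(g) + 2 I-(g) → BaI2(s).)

ΔHf° = 1·ΔHsub + 1·(ΣIE) + 1·D(I2) + 2·EA + U
-602.1 = 1·(+180.0) + 1·(+1468.1) + 1·(+213.6) + 2·(-295.2) + U
U = -602.1 − (+1271.3) = -1873.4 kJ/mol

U = -1873.4 kJ/mol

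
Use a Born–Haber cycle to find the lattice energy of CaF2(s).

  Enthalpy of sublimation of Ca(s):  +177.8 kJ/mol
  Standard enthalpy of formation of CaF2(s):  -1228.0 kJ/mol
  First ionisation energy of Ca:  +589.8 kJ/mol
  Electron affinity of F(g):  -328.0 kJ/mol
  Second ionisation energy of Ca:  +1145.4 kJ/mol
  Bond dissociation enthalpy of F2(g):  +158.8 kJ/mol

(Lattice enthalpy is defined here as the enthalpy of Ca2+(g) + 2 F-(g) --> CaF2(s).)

ΔHf° = 1·ΔHsub + 1·(ΣIE) + 1·D(F2) + 2·EA + U
-1228.0 = 1·(+177.8) + 1·(+1735.2) + 1·(+158.8) + 2·(-328.0) + U
U = -1228.0 − (+1415.8) = -2643.8 kJ/mol

U = -2643.8 kJ/mol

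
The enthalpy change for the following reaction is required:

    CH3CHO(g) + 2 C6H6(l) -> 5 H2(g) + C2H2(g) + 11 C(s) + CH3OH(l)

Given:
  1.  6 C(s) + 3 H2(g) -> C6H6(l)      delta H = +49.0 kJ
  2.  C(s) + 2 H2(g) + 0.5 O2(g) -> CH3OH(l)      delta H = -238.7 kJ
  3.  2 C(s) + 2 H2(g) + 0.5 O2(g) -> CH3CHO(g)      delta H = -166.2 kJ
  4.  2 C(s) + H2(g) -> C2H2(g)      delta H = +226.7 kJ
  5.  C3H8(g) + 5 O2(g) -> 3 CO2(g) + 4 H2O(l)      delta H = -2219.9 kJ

delta H = 56.2 kJ

eq. 1 reversed and × 2 (C6H6(l) must end up as a reactant; scale by 2 for the 2 C6H6(l)): (-2)·(+49.0) = -98.0 kJ
eq. 2 as written (CH3OH(l) already on the product side): -238.7 kJ
eq. 3 reversed (CH3CHO(g) must end up as a reactant): +166.2 kJ
eq. 4 as written (C2H2(g) already on the product side): +226.7 kJ
eq. 5: not needed (CO2(g) appears nowhere else).
delta H = (-2)·(+49.0) + (1)·(-238.7) + (-1)·(-166.2) + (1)·(+226.7) = 56.2 kJ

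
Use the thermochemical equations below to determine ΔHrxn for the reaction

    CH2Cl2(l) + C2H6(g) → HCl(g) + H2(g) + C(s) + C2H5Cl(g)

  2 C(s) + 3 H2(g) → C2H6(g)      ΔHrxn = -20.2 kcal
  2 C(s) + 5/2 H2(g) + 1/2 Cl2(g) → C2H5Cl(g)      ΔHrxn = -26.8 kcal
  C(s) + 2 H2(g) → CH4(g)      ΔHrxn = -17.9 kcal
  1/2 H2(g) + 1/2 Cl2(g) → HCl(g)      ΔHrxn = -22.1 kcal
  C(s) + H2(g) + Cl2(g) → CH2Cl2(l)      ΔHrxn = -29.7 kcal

equation 1 reversed: +20.2 kcal
equation 2 as written: -26.8 kcal
equation 3: not needed.
equation 4 as written: -22.1 kcal
equation 5 reversed: +29.7 kcal
Since enthalpy is a state function, ΔHrxn = (-1)·(-20.2) + (1)·(-26.8) + (1)·(-22.1) + (-1)·(-29.7) = 1.0 kcal

ΔHrxn = 1.0 kcal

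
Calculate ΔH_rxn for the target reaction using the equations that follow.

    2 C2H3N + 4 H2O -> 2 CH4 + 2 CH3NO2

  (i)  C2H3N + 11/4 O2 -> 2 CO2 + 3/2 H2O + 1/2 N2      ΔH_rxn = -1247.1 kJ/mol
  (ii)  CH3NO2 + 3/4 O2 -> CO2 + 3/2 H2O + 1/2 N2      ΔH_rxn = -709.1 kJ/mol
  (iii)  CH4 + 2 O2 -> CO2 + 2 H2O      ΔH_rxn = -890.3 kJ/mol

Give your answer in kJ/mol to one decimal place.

(i) × 2: (2)·(-1247.1) = -2494.2 kJ/mol
(ii) reversed and × 2: (-2)·(-709.1) = +1418.2 kJ/mol
(iii) reversed and × 2: (-2)·(-890.3) = +1780.6 kJ/mol
ΔH_rxn = (2)·(-1247.1) + (-2)·(-709.1) + (-2)·(-890.3) = 704.6 kJ/mol

ΔH_rxn = 704.6 kJ/mol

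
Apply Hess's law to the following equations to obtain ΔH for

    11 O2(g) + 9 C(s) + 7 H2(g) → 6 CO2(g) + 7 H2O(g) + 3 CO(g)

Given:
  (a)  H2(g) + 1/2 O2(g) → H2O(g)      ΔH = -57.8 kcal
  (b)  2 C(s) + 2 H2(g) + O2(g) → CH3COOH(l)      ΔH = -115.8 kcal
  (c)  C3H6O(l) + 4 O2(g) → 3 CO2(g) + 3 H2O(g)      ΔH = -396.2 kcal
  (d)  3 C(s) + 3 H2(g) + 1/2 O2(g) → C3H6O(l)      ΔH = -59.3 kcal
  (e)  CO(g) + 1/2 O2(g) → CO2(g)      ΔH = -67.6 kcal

(a) reversed and × 2: (-2)·(-57.8) = +115.6 kcal
(b): not needed.
(c) × 3: (3)·(-396.2) = -1188.6 kcal
(d) × 3: (3)·(-59.3) = -177.9 kcal
(e) reversed and × 3: (-3)·(-67.6) = +202.8 kcal
Since enthalpy is a state function, ΔH = (+115.6) + (-1188.6) + (-177.9) + (+202.8) = -1048.1 kcal

ΔH = -1048.1 kcal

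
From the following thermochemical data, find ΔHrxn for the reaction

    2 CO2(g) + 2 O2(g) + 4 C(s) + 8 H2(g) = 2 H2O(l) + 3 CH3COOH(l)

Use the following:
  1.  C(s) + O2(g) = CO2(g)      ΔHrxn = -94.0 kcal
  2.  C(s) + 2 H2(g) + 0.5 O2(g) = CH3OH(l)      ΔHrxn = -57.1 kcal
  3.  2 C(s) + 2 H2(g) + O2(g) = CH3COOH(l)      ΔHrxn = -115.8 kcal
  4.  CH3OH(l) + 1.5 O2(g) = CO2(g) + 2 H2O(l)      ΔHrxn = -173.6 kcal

ΔHrxn = -296.1 kcal

eq. 1 reversed and × 3: (-3)·(-94.0) = +282.0 kcal
eq. 2 as written: -57.1 kcal
eq. 3 × 3 (×3 to match 3 CH3COOH(l) in the target): (3)·(-115.8) = -347.4 kcal
eq. 4 as written (H2O(l) already on the product side): -173.6 kcal
Since enthalpy is a state function, ΔHrxn = (-3)·(-94.0) + (1)·(-57.1) + (3)·(-115.8) + (1)·(-173.6) = -296.1 kcal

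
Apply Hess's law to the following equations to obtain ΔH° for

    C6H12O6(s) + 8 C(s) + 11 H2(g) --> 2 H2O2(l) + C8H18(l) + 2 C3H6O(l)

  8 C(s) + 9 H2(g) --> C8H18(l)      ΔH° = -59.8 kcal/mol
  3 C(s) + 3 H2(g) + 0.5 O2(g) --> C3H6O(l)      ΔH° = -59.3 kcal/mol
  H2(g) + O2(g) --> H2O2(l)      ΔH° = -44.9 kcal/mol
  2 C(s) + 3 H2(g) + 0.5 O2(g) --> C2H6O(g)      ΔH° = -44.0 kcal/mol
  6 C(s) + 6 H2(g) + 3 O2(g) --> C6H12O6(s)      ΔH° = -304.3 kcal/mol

equation 1 as written (C8H18(l) already on the product side): -59.8 kcal/mol
equation 2 × 2 (scale by 2 for the 2 C3H6O(l)): (2)·(-59.3) = -118.6 kcal/mol
equation 3 × 2 (scale by 2 for the 2 H2O2(l)): (2)·(-44.9) = -89.8 kcal/mol
equation 4: not needed (C2H6O(g) appears nowhere else).
equation 5 reversed (reverse to put C6H12O6(s) on the reactant side): +304.3 kcal/mol
ΔH° = (1)·(-59.8) + (2)·(-59.3) + (2)·(-44.9) + (-1)·(-304.3) = 36.1 kcal/mol

ΔH° = 36.1 kcal/mol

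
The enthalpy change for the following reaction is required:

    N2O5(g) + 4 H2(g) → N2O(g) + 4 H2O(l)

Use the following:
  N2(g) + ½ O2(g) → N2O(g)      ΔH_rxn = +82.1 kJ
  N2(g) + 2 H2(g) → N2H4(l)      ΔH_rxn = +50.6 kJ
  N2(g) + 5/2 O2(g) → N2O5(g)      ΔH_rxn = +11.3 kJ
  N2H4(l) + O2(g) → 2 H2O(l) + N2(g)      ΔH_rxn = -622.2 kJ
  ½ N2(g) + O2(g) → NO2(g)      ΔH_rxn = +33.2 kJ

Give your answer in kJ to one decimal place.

equation 1 as written: +82.1 kJ
equation 2 × 2: (2)·(+50.6) = +101.2 kJ
equation 3 reversed: -11.3 kJ
equation 4 × 2: (2)·(-622.2) = -1244.4 kJ
equation 5: not needed.
Summing the manipulated equations, ΔH_rxn = (1)·(+82.1) + (2)·(+50.6) + (-1)·(+11.3) + (2)·(-622.2) = -1072.4 kJ

ΔH_rxn = -1072.4 kJ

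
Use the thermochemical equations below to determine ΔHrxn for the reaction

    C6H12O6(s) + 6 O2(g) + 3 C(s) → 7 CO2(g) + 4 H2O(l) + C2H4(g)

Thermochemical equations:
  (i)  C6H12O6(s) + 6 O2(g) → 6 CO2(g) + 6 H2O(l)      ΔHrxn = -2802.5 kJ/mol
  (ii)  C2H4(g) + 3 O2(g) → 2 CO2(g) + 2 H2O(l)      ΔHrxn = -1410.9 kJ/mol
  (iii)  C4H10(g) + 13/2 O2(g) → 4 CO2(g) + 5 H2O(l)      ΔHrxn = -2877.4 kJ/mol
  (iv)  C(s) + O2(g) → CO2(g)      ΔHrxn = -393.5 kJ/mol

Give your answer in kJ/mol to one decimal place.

ΔHrxn = -2572.1 kJ/mol

(i) as written (C6H12O6(s) already on the reactant side): -2802.5 kJ/mol
(ii) reversed (C2H4(g) must end up as a product): +1410.9 kJ/mol
(iii): not needed (C4H10(g) appears nowhere else).
(iv) × 3 (scale by 3 for the 3 C(s)): (3)·(-393.5) = -1180.5 kJ/mol
By Hess's law, ΔHrxn = (1)·(-2802.5) + (-1)·(-1410.9) + (3)·(-393.5) = -2572.1 kJ/mol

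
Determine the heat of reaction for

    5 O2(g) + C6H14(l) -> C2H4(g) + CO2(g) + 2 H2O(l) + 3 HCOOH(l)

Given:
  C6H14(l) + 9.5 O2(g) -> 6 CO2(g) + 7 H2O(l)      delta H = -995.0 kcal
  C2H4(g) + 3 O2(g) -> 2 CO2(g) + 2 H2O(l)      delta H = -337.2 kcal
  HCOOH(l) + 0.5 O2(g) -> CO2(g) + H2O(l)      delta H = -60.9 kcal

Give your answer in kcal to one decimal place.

delta H = -475.1 kcal

equation 1 as written (C6H14(l) already on the reactant side): -995.0 kcal
equation 2 reversed (reverse to put C2H4(g) on the product side): +337.2 kcal
equation 3 reversed and × 3 (HCOOH(l) must end up as a product; ×3 to match 3 HCOOH(l) in the target): (-3)·(-60.9) = +182.7 kcal
Summing the manipulated equations, delta H = (1)·(-995.0) + (-1)·(-337.2) + (-3)·(-60.9) = -475.1 kcal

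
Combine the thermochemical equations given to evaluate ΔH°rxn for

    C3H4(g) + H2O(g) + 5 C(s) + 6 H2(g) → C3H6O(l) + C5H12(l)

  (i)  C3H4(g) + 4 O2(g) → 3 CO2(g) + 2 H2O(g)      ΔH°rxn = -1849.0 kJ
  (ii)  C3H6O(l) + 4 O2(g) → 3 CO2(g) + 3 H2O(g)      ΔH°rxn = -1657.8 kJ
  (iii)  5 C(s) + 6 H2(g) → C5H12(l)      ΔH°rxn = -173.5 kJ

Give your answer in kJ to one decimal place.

(i) as written (C3H4(g) already on the reactant side): -1849.0 kJ
(ii) reversed (reverse to put C3H6O(l) on the product side): +1657.8 kJ
(iii) as written (C5H12(l) already on the product side): -173.5 kJ
ΔH°rxn = (1)·(-1849.0) + (-1)·(-1657.8) + (1)·(-173.5) = -364.7 kJ

ΔH°rxn = -364.7 kJ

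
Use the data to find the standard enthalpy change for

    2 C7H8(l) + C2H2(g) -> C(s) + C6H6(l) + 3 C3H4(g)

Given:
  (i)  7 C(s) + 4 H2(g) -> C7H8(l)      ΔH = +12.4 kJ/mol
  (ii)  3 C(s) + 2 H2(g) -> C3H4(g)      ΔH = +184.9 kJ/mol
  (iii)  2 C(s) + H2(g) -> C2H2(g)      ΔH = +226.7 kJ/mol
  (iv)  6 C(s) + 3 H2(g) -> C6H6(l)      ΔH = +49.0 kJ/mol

(i) reversed and × 2 (C7H8(l) must end up as a reactant; ×2 to match 2 C7H8(l) in the target): (-2)·(+12.4) = -24.8 kJ/mol
(ii) × 3 (scale by 3 for the 3 C3H4(g)): (3)·(+184.9) = +554.7 kJ/mol
(iii) reversed (reverse to put C2H2(g) on the reactant side): -226.7 kJ/mol
(iv) as written (C6H6(l) already on the product side): +49.0 kJ/mol
ΔH = (-24.8) + (+554.7) + (-226.7) + (+49.0) = 352.2 kJ/mol

ΔH = 352.2 kJ/mol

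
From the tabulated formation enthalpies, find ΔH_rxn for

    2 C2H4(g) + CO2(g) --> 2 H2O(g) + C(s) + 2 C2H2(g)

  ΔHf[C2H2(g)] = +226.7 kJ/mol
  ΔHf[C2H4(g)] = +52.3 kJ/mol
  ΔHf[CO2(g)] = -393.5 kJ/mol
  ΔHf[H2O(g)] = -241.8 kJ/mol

Products: 2·(-241.8) + 1·(+0.0) + 2·(+226.7) = -30.2
Reactants: 2·(+52.3) + 1·(-393.5) = -288.9
ΔH_rxn = (-30.2) − (-288.9) = 258.7 kJ/mol

ΔH_rxn = 258.7 kJ/mol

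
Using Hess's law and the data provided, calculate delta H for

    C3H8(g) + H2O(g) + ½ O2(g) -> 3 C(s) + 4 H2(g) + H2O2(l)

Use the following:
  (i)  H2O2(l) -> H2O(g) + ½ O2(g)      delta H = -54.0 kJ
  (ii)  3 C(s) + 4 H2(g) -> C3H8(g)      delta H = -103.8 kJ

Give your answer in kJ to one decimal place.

(i) reversed: +54.0 kJ
(ii) reversed: +103.8 kJ
delta H = (+54.0) + (+103.8) = 157.8 kJ

delta H = 157.8 kJ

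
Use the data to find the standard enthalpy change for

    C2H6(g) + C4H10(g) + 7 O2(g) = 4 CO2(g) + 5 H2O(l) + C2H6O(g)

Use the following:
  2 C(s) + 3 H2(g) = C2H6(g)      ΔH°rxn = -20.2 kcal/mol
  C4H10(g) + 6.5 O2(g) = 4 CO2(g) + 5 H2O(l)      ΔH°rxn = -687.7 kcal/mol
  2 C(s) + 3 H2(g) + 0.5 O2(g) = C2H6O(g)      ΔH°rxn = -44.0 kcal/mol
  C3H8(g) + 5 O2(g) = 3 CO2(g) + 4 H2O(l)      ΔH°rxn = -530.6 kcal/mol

equation 1 reversed (C2H6(g) must end up as a reactant): +20.2 kcal/mol
equation 2 as written (C4H10(g) already on the reactant side): -687.7 kcal/mol
equation 3 as written (C2H6O(g) already on the product side): -44.0 kcal/mol
equation 4: not needed (C3H8(g) appears nowhere else).
Since enthalpy is a state function, ΔH°rxn = (-1)·(-20.2) + (1)·(-687.7) + (1)·(-44.0) = -711.5 kcal/mol

ΔH°rxn = -711.5 kcal/mol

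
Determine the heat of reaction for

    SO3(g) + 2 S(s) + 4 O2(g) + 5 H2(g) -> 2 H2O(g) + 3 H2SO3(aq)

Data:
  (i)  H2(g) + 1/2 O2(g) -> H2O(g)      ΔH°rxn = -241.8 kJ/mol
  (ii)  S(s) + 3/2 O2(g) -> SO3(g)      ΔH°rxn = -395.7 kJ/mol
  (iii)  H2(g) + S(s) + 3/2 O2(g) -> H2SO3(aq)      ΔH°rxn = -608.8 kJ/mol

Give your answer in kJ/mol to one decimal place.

(i) × 2: (2)·(-241.8) = -483.6 kJ/mol
(ii) reversed: +395.7 kJ/mol
(iii) × 3: (3)·(-608.8) = -1826.4 kJ/mol
ΔH°rxn = (-483.6) + (+395.7) + (-1826.4) = -1914.3 kJ/mol

ΔH°rxn = -1914.3 kJ/mol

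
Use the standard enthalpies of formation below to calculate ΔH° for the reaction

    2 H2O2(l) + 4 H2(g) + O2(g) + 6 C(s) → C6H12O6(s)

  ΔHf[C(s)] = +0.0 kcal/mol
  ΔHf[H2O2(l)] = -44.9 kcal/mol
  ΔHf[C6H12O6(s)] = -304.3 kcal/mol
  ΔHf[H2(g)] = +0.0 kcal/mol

Products: 1·(-304.3) = -304.3
Reactants: 2·(-44.9) + 4·(+0.0) + 1·(+0.0) + 6·(+0.0) = -89.8
ΔH° = (-304.3) − (-89.8) = -214.5 kcal/mol

ΔH° = -214.5 kcal/mol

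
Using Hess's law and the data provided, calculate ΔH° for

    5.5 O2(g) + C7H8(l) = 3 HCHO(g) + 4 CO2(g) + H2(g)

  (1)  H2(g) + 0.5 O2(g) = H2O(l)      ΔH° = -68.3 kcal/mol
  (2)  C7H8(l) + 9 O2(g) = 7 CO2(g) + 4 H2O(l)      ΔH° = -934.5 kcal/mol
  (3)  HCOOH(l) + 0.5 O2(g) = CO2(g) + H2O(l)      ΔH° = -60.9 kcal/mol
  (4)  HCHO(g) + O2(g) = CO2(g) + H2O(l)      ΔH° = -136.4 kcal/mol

(1) reversed (H2(g) must end up as a product): +68.3 kcal/mol
(2) as written (C7H8(l) already on the reactant side): -934.5 kcal/mol
(3): not needed (HCOOH(l) appears nowhere else).
(4) reversed and × 3 (reverse to put HCHO(g) on the product side; ×3 to match 3 HCHO(g) in the target): (-3)·(-136.4) = +409.2 kcal/mol
ΔH° = (-1)·(-68.3) + (1)·(-934.5) + (-3)·(-136.4) = -457.0 kcal/mol

ΔH° = -457.0 kcal/mol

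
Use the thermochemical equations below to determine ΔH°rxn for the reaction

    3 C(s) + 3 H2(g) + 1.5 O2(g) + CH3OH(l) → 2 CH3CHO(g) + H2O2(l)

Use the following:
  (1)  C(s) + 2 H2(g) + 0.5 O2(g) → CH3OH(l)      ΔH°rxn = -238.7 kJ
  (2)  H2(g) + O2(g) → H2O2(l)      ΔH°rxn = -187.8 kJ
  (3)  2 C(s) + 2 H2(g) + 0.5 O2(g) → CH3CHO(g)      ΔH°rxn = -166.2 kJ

(1) reversed: +238.7 kJ
(2) as written: -187.8 kJ
(3) × 2: (2)·(-166.2) = -332.4 kJ
Since enthalpy is a state function, ΔH°rxn = (+238.7) + (-187.8) + (-332.4) = -281.5 kJ

ΔH°rxn = -281.5 kJ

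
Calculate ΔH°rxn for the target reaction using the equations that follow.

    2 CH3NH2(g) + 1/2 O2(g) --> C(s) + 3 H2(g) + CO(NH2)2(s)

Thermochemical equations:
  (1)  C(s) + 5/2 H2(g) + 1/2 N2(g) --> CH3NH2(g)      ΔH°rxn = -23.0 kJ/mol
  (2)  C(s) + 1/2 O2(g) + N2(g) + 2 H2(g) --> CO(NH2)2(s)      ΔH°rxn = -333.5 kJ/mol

ΔH°rxn = -287.5 kJ/mol

(1) reversed and × 2 (reverse to put CH3NH2(g) on the reactant side; scale by 2 for the 2 CH3NH2(g)): (-2)·(-23.0) = +46.0 kJ/mol
(2) as written (CO(NH2)2(s) already on the product side): -333.5 kJ/mol
ΔH°rxn = (-2)·(-23.0) + (1)·(-333.5) = -287.5 kJ/mol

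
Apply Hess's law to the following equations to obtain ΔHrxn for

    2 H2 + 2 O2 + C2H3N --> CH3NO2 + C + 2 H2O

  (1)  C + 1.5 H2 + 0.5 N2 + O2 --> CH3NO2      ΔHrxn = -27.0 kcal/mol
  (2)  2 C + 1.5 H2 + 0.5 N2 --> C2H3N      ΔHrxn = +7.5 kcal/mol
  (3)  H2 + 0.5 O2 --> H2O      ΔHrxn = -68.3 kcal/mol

ΔHrxn = -171.1 kcal/mol

(1) as written: -27.0 kcal/mol
(2) reversed: -7.5 kcal/mol
(3) × 2: (2)·(-68.3) = -136.6 kcal/mol
ΔHrxn = (-27.0) + (-7.5) + (-136.6) = -171.1 kcal/mol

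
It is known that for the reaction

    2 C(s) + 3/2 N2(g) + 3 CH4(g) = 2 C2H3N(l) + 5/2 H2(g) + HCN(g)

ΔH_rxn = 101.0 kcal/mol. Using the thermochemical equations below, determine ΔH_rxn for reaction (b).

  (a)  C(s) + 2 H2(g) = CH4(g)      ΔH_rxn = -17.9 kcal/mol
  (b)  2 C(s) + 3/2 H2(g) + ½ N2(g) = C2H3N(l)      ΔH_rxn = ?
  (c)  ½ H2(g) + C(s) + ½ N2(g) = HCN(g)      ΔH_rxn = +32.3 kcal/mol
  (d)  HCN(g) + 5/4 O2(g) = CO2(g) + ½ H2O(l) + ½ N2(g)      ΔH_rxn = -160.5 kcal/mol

(a) reversed and × 3 (CH4(g) must end up as a reactant; scale by 3 for the 3 CH4(g)): (-3)·(-17.9) = +53.7 kcal/mol
(b) × 2 (scale by 2 for the 2 C2H3N(l)): contributes 2·x
(c) as written: +32.3 kcal/mol
(d): not needed (O2(g) appears nowhere else).
+101.0 = (+53.7) + (+32.3) + 2·x
x = (+101.0 − (+86.0)) / (2) = 7.5 kcal/mol

ΔH_rxn = 7.5 kcal/mol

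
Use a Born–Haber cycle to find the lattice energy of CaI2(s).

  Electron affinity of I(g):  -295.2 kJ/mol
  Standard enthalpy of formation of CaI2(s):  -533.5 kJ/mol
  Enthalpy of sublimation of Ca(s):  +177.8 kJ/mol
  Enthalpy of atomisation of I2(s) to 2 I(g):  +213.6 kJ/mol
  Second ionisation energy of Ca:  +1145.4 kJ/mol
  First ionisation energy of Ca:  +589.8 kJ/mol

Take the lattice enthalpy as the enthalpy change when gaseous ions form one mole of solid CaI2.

ΔHf° = 1·ΔHsub + 1·(ΣIE) + 1·D(I2) + 2·EA + U
-533.5 = 1·(+177.8) + 1·(+1735.2) + 1·(+213.6) + 2·(-295.2) + U
U = -533.5 − (+1536.2) = -2069.7 kJ/mol

U = -2069.7 kJ/mol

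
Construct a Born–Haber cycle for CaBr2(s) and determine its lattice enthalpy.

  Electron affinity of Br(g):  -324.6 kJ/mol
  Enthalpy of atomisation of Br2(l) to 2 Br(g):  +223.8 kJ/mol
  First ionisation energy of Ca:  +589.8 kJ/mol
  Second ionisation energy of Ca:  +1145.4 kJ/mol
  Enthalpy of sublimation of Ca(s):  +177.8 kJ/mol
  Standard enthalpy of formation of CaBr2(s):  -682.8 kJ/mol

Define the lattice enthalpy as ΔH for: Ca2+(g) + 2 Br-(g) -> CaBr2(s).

U = -2170.4 kJ/mol

ΔHf° = 1·ΔHsub + 1·(ΣIE) + 1·D(Br2) + 2·EA + U
-682.8 = 1·(+177.8) + 1·(+1735.2) + 1·(+223.8) + 2·(-324.6) + U
U = -682.8 − (+1487.6) = -2170.4 kJ/mol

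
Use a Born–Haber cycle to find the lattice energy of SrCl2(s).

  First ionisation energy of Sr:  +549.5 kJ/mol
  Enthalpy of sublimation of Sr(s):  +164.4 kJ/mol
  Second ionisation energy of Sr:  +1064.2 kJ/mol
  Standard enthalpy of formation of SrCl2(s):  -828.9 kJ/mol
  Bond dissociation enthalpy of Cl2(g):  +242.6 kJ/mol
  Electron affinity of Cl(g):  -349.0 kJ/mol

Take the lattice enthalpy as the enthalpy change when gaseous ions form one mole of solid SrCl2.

U = -2151.6 kJ/mol

ΔHf° = 1·ΔHsub + 1·(ΣIE) + 1·D(Cl2) + 2·EA + U
-828.9 = 1·(+164.4) + 1·(+1613.7) + 1·(+242.6) + 2·(-349.0) + U
U = -828.9 − (+1322.7) = -2151.6 kJ/mol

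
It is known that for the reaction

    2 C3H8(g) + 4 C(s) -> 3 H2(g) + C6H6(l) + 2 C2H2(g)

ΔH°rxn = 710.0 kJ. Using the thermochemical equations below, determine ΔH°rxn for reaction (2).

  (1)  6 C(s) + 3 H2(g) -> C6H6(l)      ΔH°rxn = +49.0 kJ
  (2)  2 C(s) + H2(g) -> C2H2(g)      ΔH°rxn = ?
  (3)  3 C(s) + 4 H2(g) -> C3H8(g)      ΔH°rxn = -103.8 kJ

(1) as written (C6H6(l) already on the product side): +49.0 kJ
(2) × 2 (scale by 2 for the 2 C2H2(g)): contributes 2·x
(3) reversed and × 2 (reverse to put C3H8(g) on the reactant side; ×2 to match 2 C3H8(g) in the target): (-2)·(-103.8) = +207.6 kJ
+710.0 = (+49.0) + (+207.6) + 2·x
x = (+710.0 − (+256.6)) / (2) = 226.7 kJ

ΔH°rxn = 226.7 kJ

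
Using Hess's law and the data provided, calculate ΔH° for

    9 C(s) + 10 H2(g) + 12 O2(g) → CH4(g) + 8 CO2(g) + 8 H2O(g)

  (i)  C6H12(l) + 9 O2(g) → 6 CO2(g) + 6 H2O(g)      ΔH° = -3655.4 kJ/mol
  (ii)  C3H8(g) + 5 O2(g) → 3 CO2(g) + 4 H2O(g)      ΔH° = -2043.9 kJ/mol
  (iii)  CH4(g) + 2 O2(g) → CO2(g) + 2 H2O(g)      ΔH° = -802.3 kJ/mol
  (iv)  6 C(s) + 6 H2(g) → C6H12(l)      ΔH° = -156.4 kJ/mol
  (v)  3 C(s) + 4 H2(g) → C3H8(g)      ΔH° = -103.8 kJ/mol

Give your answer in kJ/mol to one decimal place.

ΔH° = -5157.2 kJ/mol

(i) as written: -3655.4 kJ/mol
(ii) as written: -2043.9 kJ/mol
(iii) reversed: +802.3 kJ/mol
(iv) as written: -156.4 kJ/mol
(v) as written: -103.8 kJ/mol
Since enthalpy is a state function, ΔH° = (-3655.4) + (-2043.9) + (+802.3) + (-156.4) + (-103.8) = -5157.2 kJ/mol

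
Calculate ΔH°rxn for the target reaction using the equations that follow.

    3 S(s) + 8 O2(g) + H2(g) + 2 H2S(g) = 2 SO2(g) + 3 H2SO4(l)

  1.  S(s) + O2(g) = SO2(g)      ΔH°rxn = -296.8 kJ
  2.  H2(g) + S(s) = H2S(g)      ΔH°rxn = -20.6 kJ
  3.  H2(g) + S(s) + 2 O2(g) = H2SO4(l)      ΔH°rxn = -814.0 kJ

ΔH°rxn = -2994.4 kJ

eq. 1 × 2: (2)·(-296.8) = -593.6 kJ
eq. 2 reversed and × 2: (-2)·(-20.6) = +41.2 kJ
eq. 3 × 3: (3)·(-814.0) = -2442.0 kJ
ΔH°rxn = (2)·(-296.8) + (-2)·(-20.6) + (3)·(-814.0) = -2994.4 kJ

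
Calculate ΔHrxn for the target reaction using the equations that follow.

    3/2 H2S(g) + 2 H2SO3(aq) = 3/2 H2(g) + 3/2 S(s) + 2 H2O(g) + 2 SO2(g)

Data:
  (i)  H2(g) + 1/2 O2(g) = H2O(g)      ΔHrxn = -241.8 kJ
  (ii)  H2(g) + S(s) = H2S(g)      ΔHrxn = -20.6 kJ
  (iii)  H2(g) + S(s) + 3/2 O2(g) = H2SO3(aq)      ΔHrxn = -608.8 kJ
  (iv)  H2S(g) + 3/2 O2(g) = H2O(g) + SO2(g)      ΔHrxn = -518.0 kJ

(i): not needed.
(ii) × 1/2: (1/2)·(-20.6) = -10.3 kJ
(iii) reversed and × 2: (-2)·(-608.8) = +1217.6 kJ
(iv) × 2: (2)·(-518.0) = -1036.0 kJ
Summing the manipulated equations, ΔHrxn = (-10.3) + (+1217.6) + (-1036.0) = 171.3 kJ

ΔHrxn = 171.3 kJ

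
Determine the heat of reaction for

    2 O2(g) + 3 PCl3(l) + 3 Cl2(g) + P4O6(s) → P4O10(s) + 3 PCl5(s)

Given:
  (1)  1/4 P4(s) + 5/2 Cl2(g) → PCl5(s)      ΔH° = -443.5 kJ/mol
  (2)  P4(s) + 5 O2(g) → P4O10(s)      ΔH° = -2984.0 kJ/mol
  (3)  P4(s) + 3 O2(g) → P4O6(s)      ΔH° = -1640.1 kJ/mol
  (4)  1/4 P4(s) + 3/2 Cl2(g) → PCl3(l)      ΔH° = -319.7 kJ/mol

ΔH° = -1715.3 kJ/mol

(1) × 3 (×3 to match 3 PCl5(s) in the target): (3)·(-443.5) = -1330.5 kJ/mol
(2) as written (P4O10(s) already on the product side): -2984.0 kJ/mol
(3) reversed (reverse to put P4O6(s) on the reactant side): +1640.1 kJ/mol
(4) reversed and × 3 (reverse to put PCl3(l) on the reactant side; ×3 to match 3 PCl3(l) in the target): (-3)·(-319.7) = +959.1 kJ/mol
ΔH° = (-1330.5) + (-2984.0) + (+1640.1) + (+959.1) = -1715.3 kJ/mol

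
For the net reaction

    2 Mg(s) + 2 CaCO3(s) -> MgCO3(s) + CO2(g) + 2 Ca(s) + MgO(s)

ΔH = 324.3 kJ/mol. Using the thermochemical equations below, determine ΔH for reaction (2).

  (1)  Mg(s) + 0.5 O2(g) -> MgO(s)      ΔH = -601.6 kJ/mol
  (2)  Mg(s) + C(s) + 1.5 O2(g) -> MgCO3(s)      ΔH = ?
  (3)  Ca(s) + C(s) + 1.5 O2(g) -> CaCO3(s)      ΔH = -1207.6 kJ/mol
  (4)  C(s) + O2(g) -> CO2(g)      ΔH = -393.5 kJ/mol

(1) as written: -601.6 kJ/mol
(2) as written: contributes x
(3) reversed and × 2: (-2)·(-1207.6) = +2415.2 kJ/mol
(4) as written: -393.5 kJ/mol
+324.3 = (-601.6) + (+2415.2) + (-393.5) + x
x = (+324.3 − (+1420.1)) / (1) = -1095.8 kJ/mol

ΔH = -1095.8 kJ/mol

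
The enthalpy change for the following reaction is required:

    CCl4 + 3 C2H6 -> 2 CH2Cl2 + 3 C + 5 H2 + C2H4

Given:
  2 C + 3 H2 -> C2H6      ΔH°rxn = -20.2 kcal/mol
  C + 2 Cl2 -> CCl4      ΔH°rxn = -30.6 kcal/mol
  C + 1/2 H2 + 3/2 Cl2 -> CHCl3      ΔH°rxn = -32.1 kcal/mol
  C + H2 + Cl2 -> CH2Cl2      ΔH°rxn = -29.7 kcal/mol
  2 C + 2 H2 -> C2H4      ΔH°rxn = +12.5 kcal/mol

ΔH°rxn = 44.3 kcal/mol

equation 1 reversed and × 3 (reverse to put C2H6 on the reactant side; ×3 to match 3 C2H6 in the target): (-3)·(-20.2) = +60.6 kcal/mol
equation 2 reversed (CCl4 must end up as a reactant): +30.6 kcal/mol
equation 3: not needed (CHCl3 appears nowhere else).
equation 4 × 2 (scale by 2 for the 2 CH2Cl2): (2)·(-29.7) = -59.4 kcal/mol
equation 5 as written (C2H4 already on the product side): +12.5 kcal/mol
Combining the equations, ΔH°rxn = (-3)·(-20.2) + (-1)·(-30.6) + (2)·(-29.7) + (1)·(+12.5) = 44.3 kcal/mol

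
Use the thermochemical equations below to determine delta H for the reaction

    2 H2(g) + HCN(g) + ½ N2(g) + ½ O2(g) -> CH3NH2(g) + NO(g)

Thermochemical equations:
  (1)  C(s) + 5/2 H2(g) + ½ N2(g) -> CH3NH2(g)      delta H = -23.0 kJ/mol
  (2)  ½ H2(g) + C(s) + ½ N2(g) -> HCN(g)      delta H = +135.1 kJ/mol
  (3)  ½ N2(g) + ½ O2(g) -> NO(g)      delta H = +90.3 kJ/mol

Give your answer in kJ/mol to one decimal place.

delta H = -67.8 kJ/mol

(1) as written (CH3NH2(g) already on the product side): -23.0 kJ/mol
(2) reversed (HCN(g) must end up as a reactant): -135.1 kJ/mol
(3) as written (NO(g) already on the product side): +90.3 kJ/mol
Combining the equations, delta H = (-23.0) + (-135.1) + (+90.3) = -67.8 kJ/mol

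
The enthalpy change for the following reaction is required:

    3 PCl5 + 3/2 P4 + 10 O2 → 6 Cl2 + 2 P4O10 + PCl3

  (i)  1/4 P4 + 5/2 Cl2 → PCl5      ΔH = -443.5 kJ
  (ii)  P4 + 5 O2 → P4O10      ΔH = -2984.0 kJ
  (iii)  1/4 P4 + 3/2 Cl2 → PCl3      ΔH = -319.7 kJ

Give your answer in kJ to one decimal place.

ΔH = -4957.2 kJ

(i) reversed and × 3: (-3)·(-443.5) = +1330.5 kJ
(ii) × 2: (2)·(-2984.0) = -5968.0 kJ
(iii) as written: -319.7 kJ
By Hess's law, ΔH = (+1330.5) + (-5968.0) + (-319.7) = -4957.2 kJ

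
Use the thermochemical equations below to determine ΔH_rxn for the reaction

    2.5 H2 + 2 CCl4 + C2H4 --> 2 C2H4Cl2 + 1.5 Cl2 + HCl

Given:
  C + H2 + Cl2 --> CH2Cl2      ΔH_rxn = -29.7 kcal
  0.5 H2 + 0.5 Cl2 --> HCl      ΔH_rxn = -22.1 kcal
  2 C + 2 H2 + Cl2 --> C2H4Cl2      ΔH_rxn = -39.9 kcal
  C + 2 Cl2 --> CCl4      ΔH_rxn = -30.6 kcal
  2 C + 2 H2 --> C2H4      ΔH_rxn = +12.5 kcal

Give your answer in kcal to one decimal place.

ΔH_rxn = -53.2 kcal

equation 1: not needed (CH2Cl2 appears nowhere else).
equation 2 as written (HCl already on the product side): -22.1 kcal
equation 3 × 2 (scale by 2 for the 2 C2H4Cl2): (2)·(-39.9) = -79.8 kcal
equation 4 reversed and × 2 (reverse to put CCl4 on the reactant side; scale by 2 for the 2 CCl4): (-2)·(-30.6) = +61.2 kcal
equation 5 reversed (reverse to put C2H4 on the reactant side): -12.5 kcal
By Hess's law, ΔH_rxn = (1)·(-22.1) + (2)·(-39.9) + (-2)·(-30.6) + (-1)·(+12.5) = -53.2 kcal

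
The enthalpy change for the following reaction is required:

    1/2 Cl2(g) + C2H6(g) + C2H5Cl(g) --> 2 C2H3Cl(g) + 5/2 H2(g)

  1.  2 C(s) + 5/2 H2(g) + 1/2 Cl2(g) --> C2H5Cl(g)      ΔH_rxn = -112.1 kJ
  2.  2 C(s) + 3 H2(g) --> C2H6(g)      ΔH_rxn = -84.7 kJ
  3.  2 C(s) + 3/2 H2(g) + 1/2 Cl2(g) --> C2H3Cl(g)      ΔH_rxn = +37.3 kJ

eq. 1 reversed (reverse to put C2H5Cl(g) on the reactant side): +112.1 kJ
eq. 2 reversed (reverse to put C2H6(g) on the reactant side): +84.7 kJ
eq. 3 × 2 (scale by 2 for the 2 C2H3Cl(g)): (2)·(+37.3) = +74.6 kJ
Combining the equations, ΔH_rxn = (+112.1) + (+84.7) + (+74.6) = 271.4 kJ

ΔH_rxn = 271.4 kJ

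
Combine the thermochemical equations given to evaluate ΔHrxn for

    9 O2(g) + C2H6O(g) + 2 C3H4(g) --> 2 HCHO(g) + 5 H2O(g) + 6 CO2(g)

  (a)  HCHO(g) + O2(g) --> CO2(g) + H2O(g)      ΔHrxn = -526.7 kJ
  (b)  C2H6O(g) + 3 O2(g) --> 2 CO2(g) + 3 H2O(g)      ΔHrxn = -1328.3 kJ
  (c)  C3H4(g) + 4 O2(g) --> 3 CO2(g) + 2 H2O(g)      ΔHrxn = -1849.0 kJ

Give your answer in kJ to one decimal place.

ΔHrxn = -3972.9 kJ

(a) reversed and × 2: (-2)·(-526.7) = +1053.4 kJ
(b) as written: -1328.3 kJ
(c) × 2: (2)·(-1849.0) = -3698.0 kJ
Combining the equations, ΔHrxn = (+1053.4) + (-1328.3) + (-3698.0) = -3972.9 kJ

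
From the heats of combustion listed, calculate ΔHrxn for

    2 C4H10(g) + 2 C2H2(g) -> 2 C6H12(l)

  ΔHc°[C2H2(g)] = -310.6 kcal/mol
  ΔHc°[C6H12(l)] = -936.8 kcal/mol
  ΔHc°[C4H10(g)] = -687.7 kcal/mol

With combustion enthalpies, reactants minus products:
= [2·(-687.7) + 2·(-310.6)] − [2·(-936.8)]
= -123.0 kcal/mol

ΔHrxn = -123.0 kcal/mol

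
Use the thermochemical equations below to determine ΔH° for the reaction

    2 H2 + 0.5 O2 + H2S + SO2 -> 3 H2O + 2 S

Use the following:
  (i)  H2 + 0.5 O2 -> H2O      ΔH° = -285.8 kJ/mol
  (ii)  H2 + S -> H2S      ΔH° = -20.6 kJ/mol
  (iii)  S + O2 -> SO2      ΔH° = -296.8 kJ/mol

(i) × 3: (3)·(-285.8) = -857.4 kJ/mol
(ii) reversed: +20.6 kJ/mol
(iii) reversed: +296.8 kJ/mol
Since enthalpy is a state function, ΔH° = (3)·(-285.8) + (-1)·(-20.6) + (-1)·(-296.8) = -540.0 kJ/mol

ΔH° = -540.0 kJ/mol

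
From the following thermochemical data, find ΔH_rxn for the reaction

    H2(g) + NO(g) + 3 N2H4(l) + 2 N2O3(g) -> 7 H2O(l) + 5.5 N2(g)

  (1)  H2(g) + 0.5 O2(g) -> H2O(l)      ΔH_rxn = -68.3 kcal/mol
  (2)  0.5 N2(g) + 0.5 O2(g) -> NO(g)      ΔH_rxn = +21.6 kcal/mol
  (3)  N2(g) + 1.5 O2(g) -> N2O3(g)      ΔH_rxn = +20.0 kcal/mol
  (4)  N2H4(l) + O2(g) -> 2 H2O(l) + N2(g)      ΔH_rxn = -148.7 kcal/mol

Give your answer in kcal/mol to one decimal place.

ΔH_rxn = -576.0 kcal/mol

(1) as written (H2(g) already on the reactant side): -68.3 kcal/mol
(2) reversed (NO(g) must end up as a reactant): -21.6 kcal/mol
(3) reversed and × 2 (reverse to put N2O3(g) on the reactant side; scale by 2 for the 2 N2O3(g)): (-2)·(+20.0) = -40.0 kcal/mol
(4) × 3 (×3 to match 3 N2H4(l) in the target): (3)·(-148.7) = -446.1 kcal/mol
ΔH_rxn = (-68.3) + (-21.6) + (-40.0) + (-446.1) = -576.0 kcal/mol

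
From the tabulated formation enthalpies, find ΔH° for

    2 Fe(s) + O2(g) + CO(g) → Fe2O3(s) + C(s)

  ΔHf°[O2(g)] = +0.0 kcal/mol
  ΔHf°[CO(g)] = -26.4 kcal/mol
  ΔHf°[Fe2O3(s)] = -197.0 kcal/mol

ΔH° = -170.6 kcal/mol

Products: 1·(-197.0) + 1·(+0.0) = -197.0
Reactants: 2·(+0.0) + 1·(+0.0) + 1·(-26.4) = -26.4
ΔH° = (-197.0) − (-26.4) = -170.6 kcal/mol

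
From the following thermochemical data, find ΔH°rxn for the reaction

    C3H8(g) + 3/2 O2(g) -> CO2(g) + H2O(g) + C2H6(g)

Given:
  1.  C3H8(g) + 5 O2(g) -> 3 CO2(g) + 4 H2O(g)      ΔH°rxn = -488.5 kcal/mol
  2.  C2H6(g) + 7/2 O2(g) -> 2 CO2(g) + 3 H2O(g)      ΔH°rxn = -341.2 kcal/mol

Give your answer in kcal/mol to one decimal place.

ΔH°rxn = -147.3 kcal/mol

eq. 1 as written (C3H8(g) already on the reactant side): -488.5 kcal/mol
eq. 2 reversed (C2H6(g) must end up as a product): +341.2 kcal/mol
Summing the manipulated equations, ΔH°rxn = (1)·(-488.5) + (-1)·(-341.2) = -147.3 kcal/mol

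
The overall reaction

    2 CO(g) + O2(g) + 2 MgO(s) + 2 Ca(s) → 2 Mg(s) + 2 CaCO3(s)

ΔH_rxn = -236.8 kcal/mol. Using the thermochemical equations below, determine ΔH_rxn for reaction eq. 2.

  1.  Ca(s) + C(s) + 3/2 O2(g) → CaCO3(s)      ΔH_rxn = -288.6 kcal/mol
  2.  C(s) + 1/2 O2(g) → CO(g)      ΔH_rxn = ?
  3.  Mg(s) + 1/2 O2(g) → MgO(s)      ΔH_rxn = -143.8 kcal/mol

ΔH_rxn = -26.4 kcal/mol

eq. 1 × 2 (scale by 2 for the 2 CaCO3(s)): (2)·(-288.6) = -577.2 kcal/mol
eq. 2 reversed and × 2 (reverse to put CO(g) on the reactant side; ×2 to match 2 CO(g) in the target): contributes −2·x
eq. 3 reversed and × 2 (MgO(s) must end up as a reactant; scale by 2 for the 2 MgO(s)): (-2)·(-143.8) = +287.6 kcal/mol
-236.8 = (-577.2) + (+287.6) − 2·x
x = (-236.8 − (-289.6)) / (-2) = -26.4 kcal/mol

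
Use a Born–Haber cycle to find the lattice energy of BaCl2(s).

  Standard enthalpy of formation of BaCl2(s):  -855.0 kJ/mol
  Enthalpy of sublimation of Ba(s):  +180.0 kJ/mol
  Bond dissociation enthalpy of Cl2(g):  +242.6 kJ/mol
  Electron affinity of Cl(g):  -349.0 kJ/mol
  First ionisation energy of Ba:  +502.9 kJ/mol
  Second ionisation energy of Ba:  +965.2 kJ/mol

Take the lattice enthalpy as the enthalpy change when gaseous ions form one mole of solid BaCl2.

U = -2047.7 kJ/mol

ΔHf° = 1·ΔHsub + 1·(ΣIE) + 1·D(Cl2) + 2·EA + U
-855.0 = 1·(+180.0) + 1·(+1468.1) + 1·(+242.6) + 2·(-349.0) + U
U = -855.0 − (+1192.7) = -2047.7 kJ/mol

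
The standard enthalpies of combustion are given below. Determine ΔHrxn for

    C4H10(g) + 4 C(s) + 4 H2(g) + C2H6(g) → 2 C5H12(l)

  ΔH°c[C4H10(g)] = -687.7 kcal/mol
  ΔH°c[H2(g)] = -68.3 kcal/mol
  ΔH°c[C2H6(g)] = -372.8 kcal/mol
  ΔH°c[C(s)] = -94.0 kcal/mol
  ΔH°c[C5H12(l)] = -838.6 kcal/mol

ΔHrxn = -32.5 kcal/mol

With combustion enthalpies, reactants minus products:
= [1·(-687.7) + 4·(-94.0) + 4·(-68.3) + 1·(-372.8)] − [2·(-838.6)]
= -32.5 kcal/mol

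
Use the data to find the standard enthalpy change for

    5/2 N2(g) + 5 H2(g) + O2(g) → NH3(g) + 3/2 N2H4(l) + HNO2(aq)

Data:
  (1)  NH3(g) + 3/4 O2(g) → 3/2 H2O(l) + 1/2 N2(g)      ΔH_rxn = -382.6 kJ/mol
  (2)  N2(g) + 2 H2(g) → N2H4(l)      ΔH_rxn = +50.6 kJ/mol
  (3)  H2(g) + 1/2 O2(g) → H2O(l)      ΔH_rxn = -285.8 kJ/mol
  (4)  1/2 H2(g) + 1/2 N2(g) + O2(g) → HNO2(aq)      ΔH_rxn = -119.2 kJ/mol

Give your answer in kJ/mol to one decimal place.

ΔH_rxn = -89.4 kJ/mol

(1) reversed (reverse to put NH3(g) on the product side): +382.6 kJ/mol
(2) × 3/2 (×3/2 to match 3/2 N2H4(l) in the target): (3/2)·(+50.6) = +75.9 kJ/mol
(3) × 3/2: (3/2)·(-285.8) = -428.7 kJ/mol
(4) as written (HNO2(aq) already on the product side): -119.2 kJ/mol
Summing the manipulated equations, ΔH_rxn = (+382.6) + (+75.9) + (-428.7) + (-119.2) = -89.4 kJ/mol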